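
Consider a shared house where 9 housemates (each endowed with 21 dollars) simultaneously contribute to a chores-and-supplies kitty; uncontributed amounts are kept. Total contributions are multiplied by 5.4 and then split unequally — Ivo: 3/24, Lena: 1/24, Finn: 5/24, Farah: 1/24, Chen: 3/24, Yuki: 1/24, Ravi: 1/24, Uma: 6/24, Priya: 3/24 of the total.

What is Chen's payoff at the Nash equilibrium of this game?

Each unit j contributes comes back to j as 5.4 × (j's share), so j prefers to contribute only if that share exceeds 1/5.4 = 0.1852; otherwise keeping the unit dominates.
The shares above 0.1852 belong to Finn and Uma, contributing 21 each; the remaining 7 contribute 0. Total contributed: 42.
Chen keeps 21 and receives 5.4 × 42 × 3/24 = 28.35 from the chores-and-supplies kitty, for a payoff of 49.35.

49.35 dollars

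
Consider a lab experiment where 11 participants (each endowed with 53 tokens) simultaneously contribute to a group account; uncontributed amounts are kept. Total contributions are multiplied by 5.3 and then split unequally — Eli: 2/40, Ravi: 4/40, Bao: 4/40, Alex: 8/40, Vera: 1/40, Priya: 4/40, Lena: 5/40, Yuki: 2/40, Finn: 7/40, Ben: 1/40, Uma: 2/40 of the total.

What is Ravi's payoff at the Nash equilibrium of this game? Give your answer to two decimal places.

81.09 tokens

A player with share s gets back 5.3·s per unit contributed, so full contribution is dominant for anyone with s > 1/5.3 = 0.1887 and zero contribution is dominant for anyone below.
The only share above 0.1887 is Alex's 8/40, contributing 53; the remaining 10 contribute 0. Total contributed: 53.
Ravi keeps 53 and receives 5.3 × 53 × 4/40 = 28.09 from the group account, for a payoff of 81.09.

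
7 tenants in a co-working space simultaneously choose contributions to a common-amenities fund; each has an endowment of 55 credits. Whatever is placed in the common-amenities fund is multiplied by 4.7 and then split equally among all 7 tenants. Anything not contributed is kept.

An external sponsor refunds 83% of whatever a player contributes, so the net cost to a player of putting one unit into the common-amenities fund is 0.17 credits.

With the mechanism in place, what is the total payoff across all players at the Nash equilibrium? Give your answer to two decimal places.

With the mechanism, a contributed unit returns (4.7/7) / 0.17 = 3.9496 per unit of net cost to the contributor — now above 1 — so contributing fully is weakly dominant for every player.
At the Nash equilibrium everyone contributes 55. Group total payoff = 7 × (55 × 0.83 + 4.7 × 55) = 2129.05.

2129.05 credits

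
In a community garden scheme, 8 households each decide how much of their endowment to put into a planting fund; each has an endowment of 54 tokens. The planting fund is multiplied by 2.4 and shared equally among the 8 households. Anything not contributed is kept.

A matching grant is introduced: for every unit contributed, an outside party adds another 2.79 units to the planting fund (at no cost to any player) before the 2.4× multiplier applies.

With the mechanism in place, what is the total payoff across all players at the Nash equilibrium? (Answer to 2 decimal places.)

3929.47 tokens

Under the mechanism each unit contributed yields 2.4 × 3.79 / 8 = 1.1370 back to its contributor per unit of net cost, which exceeds 1, making full contribution the dominant choice for everyone.
At the Nash equilibrium everyone contributes 54. Group total payoff = 2.4 × 3.79 × 432 = 3929.47.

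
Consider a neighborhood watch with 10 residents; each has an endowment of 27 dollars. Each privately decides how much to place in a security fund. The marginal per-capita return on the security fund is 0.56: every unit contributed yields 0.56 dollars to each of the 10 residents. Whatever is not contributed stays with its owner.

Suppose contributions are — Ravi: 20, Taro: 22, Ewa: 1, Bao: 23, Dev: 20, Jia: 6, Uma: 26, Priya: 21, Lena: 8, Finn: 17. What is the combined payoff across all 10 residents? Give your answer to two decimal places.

1024.40 dollars

Total contributed: 20 + 22 + 1 + 23 + 20 + 6 + 26 + 21 + 8 + 17 = 164; total kept: 10 × 27 − 164 = 106.
The security fund pays out 0.56 × 10 × 164 = 918.40 in aggregate.
Group total = 106 + 918.40 = 1024.40.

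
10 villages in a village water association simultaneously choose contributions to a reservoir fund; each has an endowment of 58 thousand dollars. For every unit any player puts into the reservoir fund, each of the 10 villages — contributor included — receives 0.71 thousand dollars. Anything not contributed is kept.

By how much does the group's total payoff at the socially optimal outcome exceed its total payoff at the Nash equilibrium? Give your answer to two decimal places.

The private return per contributed unit is 0.71 < 1, so contributing 0 is dominant for every player. At the Nash equilibrium everyone keeps their 58, and the group total is 10 × 58 = 580.
Each contributed unit returns 7.100 to the group as a whole (0.71 to each of 10 players), which exceeds 1, so the social optimum is full contribution: group total = 7.100 × 580 = 4118.00.
Efficiency loss = 4118.00 − 580 = 3538.00.

3538.00 thousand dollars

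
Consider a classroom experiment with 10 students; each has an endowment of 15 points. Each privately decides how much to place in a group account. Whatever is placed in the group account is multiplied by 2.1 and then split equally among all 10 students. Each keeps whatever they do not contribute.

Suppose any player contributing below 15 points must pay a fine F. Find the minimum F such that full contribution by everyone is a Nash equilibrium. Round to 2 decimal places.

11.85 points

Given the others contribute fully, the best deviation is to contribute 0 (any partial contribution still incurs the fine and gives up units whose private return 0.2100 is below 1).
Deviating from 15 to 0 saves 15 points but forfeits the deviator's share of the drop in the group account: 2.1/10 × 15 = 3.15.
So the deviation gain is 15 − 3.15 = 11.85, and the fine must be at least 11.85 points to wipe it out.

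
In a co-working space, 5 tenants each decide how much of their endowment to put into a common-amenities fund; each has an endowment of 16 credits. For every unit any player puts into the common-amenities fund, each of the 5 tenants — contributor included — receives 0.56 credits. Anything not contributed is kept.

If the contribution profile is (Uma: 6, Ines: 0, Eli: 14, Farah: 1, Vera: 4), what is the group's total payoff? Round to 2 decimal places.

125.00 credits

Total contributed: 6 + 0 + 14 + 1 + 4 = 25; total kept: 5 × 16 − 25 = 55.
The common-amenities fund pays out 0.56 × 5 × 25 = 70.00 in aggregate.
Group total = 55 + 70.00 = 125.00.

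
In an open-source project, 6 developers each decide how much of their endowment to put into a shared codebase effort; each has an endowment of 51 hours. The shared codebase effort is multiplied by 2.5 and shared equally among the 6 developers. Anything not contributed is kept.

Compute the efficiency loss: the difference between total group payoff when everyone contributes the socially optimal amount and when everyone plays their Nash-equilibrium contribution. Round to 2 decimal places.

459.00 hours

Each contributed unit returns 2.5/6 = 0.4167 to its contributor — below 1 — so contributing 0 is dominant for every player. At the Nash equilibrium everyone keeps their 51, and the group total is 6 × 51 = 306.
Each contributed unit returns 2.500 to the group as a whole (0.4167 to each of 6 players), which exceeds 1, so the social optimum is full contribution: group total = 2.500 × 306 = 765.00.
Efficiency loss = 765.00 − 306 = 459.00.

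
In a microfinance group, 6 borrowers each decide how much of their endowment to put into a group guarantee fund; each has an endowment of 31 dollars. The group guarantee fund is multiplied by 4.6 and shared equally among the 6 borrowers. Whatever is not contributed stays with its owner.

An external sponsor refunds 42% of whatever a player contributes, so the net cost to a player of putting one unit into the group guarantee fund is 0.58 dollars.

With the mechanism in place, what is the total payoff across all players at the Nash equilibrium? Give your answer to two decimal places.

933.72 dollars

With the mechanism, a contributed unit returns (4.6/6) / 0.58 = 1.3218 per unit of net cost to the contributor — now above 1 — so contributing fully is weakly dominant for every player.
So the Nash equilibrium is full contribution by all 6; the group earns 6 × (31 × 0.42 + 4.6 × 31) = 933.72.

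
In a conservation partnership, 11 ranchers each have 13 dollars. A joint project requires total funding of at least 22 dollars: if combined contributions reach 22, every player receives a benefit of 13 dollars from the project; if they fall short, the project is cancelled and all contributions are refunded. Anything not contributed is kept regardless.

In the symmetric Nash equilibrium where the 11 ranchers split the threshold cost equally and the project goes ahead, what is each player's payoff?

Equal share of the threshold: 22/11 = 2.
At this profile no one gains by cutting their contribution: any cut drops the total below 22, the project is cancelled, contributions are refunded, and the deviator ends with 13, which is less than 13 − 2 + 13 = 24. Contributing more than 2 just wastes the excess. So contributing exactly 2 is a best response.
Each player's payoff: 13 − 2 + 13 = 24.

24 dollars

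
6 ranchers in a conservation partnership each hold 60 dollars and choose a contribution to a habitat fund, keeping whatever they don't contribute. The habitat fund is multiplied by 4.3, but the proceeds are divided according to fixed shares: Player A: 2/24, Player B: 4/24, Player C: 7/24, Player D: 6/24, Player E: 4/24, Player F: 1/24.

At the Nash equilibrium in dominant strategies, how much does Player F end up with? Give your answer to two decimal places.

Each unit j contributes comes back to j as 4.3 × (j's share), so j prefers to contribute only if that share exceeds 1/4.3 = 0.2326; otherwise keeping the unit dominates.
The shares above 0.2326 belong to Player C and Player D, contributing 60 each; the remaining 4 contribute 0. Total contributed: 120.
Player F keeps 60 and receives 4.3 × 120 × 1/24 = 21.50 from the habitat fund, for a payoff of 81.50.

81.50 dollars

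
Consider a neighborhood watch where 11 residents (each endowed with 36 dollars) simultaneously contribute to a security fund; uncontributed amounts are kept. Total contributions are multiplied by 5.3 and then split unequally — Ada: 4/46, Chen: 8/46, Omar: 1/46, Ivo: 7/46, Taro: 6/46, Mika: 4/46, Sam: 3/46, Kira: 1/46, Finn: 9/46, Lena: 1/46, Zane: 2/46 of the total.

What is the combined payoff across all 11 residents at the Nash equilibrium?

For player j, contributing a unit is worthwhile iff 5.3 × (j's share) ≥ 1, i.e. iff j's share is at least 0.1887.
The only share above 0.1887 is Finn's 9/46, contributing 36; the remaining 10 contribute 0. Total contributed: 36.
The security fund pays out 5.3 × 36 = 190.80 in total (split across the unequal shares, but the aggregate is all that matters for the group sum).
The 10 free-riders keep 36 each, adding 360. Group total = 360 + 190.80 = 550.80.

550.80 dollars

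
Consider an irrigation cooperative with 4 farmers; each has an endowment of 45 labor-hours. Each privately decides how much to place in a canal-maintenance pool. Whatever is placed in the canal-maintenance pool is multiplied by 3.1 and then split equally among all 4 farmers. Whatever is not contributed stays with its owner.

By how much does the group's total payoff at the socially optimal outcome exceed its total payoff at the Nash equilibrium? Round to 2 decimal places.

378.00 labor-hours

Each contributed unit returns 3.1/4 = 0.7750 to its contributor — below 1 — so contributing 0 is dominant for every player. At the Nash equilibrium everyone keeps their 45, and the group total is 4 × 45 = 180.
Each contributed unit returns 3.100 to the group as a whole (0.7750 to each of 4 players), which exceeds 1, so the social optimum is full contribution: group total = 3.100 × 180 = 558.00.
Efficiency loss = 558.00 − 180 = 378.00.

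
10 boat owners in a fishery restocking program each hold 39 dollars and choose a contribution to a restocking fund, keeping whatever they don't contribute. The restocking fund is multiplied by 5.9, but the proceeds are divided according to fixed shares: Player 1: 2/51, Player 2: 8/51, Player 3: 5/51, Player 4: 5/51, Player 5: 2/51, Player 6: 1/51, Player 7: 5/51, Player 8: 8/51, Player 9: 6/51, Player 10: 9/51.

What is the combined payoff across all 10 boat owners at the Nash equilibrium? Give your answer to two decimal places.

581.10 dollars

A player with share s gets back 5.9·s per unit contributed, so full contribution is dominant for anyone with s > 1/5.9 = 0.1695 and zero contribution is dominant for anyone below.
The only share above 0.1695 is Player 10's 9/51, contributing 39; the remaining 9 contribute 0. Total contributed: 39.
The restocking fund pays out 5.9 × 39 = 230.10 in total (split across the unequal shares, but the aggregate is all that matters for the group sum).
The 9 free-riders keep 39 each, adding 351. Group total = 351 + 230.10 = 581.10.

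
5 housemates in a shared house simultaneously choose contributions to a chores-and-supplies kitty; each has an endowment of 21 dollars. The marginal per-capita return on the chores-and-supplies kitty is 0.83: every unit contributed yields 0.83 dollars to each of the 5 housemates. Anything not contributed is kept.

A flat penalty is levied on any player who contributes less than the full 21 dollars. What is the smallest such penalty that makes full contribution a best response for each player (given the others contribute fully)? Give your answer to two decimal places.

Given the others contribute fully, the best deviation is to contribute 0 (any partial contribution still incurs the fine and gives up units whose private return 0.83 is below 1).
Deviating from 21 to 0 saves 21 dollars but forfeits the deviator's share of the drop in the chores-and-supplies kitty: 0.83 × 21 = 17.43.
So the deviation gain is 21 − 17.43 = 3.57, and the fine must be at least 3.57 dollars to wipe it out.

3.57 dollars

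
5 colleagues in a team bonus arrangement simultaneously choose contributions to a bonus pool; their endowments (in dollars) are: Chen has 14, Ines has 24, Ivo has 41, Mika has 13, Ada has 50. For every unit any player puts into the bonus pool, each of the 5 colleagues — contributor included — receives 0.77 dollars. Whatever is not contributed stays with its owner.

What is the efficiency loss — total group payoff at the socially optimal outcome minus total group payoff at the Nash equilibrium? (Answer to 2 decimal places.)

404.70 dollars

The private return per contributed unit is 0.77 < 1 for everyone, so the Nash equilibrium is zero contribution and the group total is Σ E_j = 14 + 24 + 41 + 13 + 50 = 142.
Each contributed unit returns 3.850 to the group, so the social optimum is full contribution by everyone: group total = 3.850 × 142 = 546.70.
Efficiency loss = (3.850 − 1) × 142 = 404.70.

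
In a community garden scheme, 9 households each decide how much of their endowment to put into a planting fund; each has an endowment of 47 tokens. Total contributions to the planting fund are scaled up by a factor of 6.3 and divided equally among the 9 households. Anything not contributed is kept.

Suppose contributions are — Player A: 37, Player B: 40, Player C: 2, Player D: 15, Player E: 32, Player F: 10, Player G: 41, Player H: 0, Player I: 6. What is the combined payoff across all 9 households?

Total contributed: 37 + 40 + 2 + 15 + 32 + 10 + 41 + 0 + 6 = 183; total kept: 9 × 47 − 183 = 240.
The planting fund pays out 6.3 × 183 = 1152.90 in aggregate.
Group total = 240 + 1152.90 = 1392.90.

1392.90 tokens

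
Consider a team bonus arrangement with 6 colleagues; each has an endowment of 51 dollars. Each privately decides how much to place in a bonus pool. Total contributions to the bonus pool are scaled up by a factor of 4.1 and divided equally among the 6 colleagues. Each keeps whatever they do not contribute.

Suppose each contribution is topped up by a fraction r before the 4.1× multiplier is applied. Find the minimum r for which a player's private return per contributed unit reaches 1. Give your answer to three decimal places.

With matching at rate r, one contributed unit becomes (1 + r) in the bonus pool and returns 4.1 × (1 + r) / 6 to the contributor.
Setting this equal to 1: 1 + r = 6/4.1 = 1.4634.
So the minimum matching rate is r = 1.4634 − 1 = 0.463.

0.463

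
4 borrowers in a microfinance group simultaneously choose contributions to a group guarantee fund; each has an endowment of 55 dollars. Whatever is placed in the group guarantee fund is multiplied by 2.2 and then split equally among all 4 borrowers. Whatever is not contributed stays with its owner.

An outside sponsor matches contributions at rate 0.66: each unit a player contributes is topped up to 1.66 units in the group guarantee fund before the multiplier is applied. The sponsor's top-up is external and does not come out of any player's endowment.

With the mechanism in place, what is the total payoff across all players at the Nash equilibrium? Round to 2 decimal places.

Even with the mechanism, each unit contributed returns only 2.2 × 1.66 / 4 = 0.9130 per unit of net cost, so contributing nothing is still dominant.
At the Nash equilibrium no one contributes; group total payoff = 4 × 55 = 220.

220.00 dollars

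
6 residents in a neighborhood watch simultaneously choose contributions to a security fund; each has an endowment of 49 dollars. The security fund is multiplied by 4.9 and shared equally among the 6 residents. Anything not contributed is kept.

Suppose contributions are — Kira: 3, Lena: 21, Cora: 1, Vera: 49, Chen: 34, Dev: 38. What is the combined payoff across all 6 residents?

Total contributed: 3 + 21 + 1 + 49 + 34 + 38 = 146; total kept: 6 × 49 − 146 = 148.
The security fund pays out 4.9 × 146 = 715.40 in aggregate.
Group total = 148 + 715.40 = 863.40.

863.40 dollars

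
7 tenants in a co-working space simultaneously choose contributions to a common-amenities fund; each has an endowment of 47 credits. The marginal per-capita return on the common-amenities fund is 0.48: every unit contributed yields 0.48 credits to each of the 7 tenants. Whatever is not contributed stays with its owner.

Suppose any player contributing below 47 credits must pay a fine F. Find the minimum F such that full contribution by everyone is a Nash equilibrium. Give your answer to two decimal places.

Given the others contribute fully, the best deviation is to contribute 0 (any partial contribution still incurs the fine and gives up units whose private return 0.48 is below 1).
Deviating from 47 to 0 saves 47 credits but forfeits the deviator's share of the drop in the common-amenities fund: 0.48 × 47 = 22.56.
So the deviation gain is 47 − 22.56 = 24.44, and the fine must be at least 24.44 credits to wipe it out.

24.44 credits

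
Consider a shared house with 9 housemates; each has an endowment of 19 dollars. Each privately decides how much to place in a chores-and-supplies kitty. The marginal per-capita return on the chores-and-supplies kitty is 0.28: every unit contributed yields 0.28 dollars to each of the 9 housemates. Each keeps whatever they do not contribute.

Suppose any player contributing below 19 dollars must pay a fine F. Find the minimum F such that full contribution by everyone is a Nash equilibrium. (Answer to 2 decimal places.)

Given the others contribute fully, the best deviation is to contribute 0 (any partial contribution still incurs the fine and gives up units whose private return 0.28 is below 1).
Deviating from 19 to 0 saves 19 dollars but forfeits the deviator's share of the drop in the chores-and-supplies kitty: 0.28 × 19 = 5.32.
So the deviation gain is 19 − 5.32 = 13.68, and the fine must be at least 13.68 dollars to wipe it out.

13.68 dollars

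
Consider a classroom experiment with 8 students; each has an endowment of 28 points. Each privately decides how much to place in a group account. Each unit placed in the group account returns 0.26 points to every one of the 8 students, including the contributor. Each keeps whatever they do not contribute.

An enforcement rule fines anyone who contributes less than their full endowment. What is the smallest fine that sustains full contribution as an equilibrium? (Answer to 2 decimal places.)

20.72 points

Given the others contribute fully, the best deviation is to contribute 0 (any partial contribution still incurs the fine and gives up units whose private return 0.26 is below 1).
Deviating from 28 to 0 saves 28 points but forfeits the deviator's share of the drop in the group account: 0.26 × 28 = 7.28.
So the deviation gain is 28 − 7.28 = 20.72, and the fine must be at least 20.72 points to wipe it out.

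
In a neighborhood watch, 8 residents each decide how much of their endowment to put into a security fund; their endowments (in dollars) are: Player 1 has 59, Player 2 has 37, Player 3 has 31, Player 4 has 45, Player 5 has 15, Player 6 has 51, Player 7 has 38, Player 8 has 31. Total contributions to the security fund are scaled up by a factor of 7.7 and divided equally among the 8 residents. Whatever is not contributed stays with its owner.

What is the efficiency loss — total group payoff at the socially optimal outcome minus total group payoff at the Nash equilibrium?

The private return per contributed unit is 7.7/8 = 0.9625 < 1 for every player regardless of endowment, so the Nash equilibrium is zero contribution and the group total is Σ E_j = 59 + 37 + 31 + 45 + 15 + 51 + 38 + 31 = 307.
Each contributed unit returns 7.700 to the group, so the social optimum is full contribution by everyone: group total = 7.700 × 307 = 2363.90.
Efficiency loss = (7.700 − 1) × 307 = 2056.90.

2056.90 dollars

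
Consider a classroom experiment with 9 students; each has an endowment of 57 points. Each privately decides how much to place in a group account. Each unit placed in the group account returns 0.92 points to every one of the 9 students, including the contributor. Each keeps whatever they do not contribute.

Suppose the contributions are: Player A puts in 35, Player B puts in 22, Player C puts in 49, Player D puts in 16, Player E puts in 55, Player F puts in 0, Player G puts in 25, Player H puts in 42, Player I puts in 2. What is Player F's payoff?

Total contributed: 35 + 22 + 49 + 16 + 55 + 0 + 25 + 42 + 2 = 246.
Each receives 0.92 × 246 = 226.32 from the group account.
Player F keeps 57 − 0 = 57, so Player F's payoff is 57 + 226.32 = 283.32.

283.32 points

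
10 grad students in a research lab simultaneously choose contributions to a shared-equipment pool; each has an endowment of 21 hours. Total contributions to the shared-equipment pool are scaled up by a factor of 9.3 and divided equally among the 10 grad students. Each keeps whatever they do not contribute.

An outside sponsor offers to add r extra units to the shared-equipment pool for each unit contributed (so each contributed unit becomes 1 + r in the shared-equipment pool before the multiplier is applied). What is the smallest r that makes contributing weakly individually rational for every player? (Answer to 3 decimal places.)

With matching at rate r, one contributed unit becomes (1 + r) in the shared-equipment pool and returns 9.3 × (1 + r) / 10 to the contributor.
Setting this equal to 1: 1 + r = 10/9.3 = 1.0753.
So the minimum matching rate is r = 1.0753 − 1 = 0.075.

0.075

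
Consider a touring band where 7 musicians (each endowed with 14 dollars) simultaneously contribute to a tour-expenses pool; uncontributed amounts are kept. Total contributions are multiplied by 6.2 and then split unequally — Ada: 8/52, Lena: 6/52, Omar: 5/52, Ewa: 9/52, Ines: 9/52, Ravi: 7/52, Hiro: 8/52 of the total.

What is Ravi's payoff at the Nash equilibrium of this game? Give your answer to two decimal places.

37.37 dollars

A player with share s gets back 6.2·s per unit contributed, so full contribution is dominant for anyone with s > 1/6.2 = 0.1613 and zero contribution is dominant for anyone below.
The shares above 0.1613 belong to Ewa and Ines, contributing 14 each; the remaining 5 contribute 0. Total contributed: 28.
Ravi keeps 14 and receives 6.2 × 28 × 7/52 = 23.37 from the tour-expenses pool, for a payoff of 37.37.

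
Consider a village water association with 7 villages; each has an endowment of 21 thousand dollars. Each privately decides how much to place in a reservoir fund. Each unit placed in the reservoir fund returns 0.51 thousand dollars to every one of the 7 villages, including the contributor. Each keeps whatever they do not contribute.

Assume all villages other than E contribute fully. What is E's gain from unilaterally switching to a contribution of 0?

Switching from a contribution of 21 to 0 lets E keep an extra 21 thousand dollars, but lowers the reservoir fund by 21, which costs E their own share of that drop: 0.51 × 21 = 10.71.
Net gain = 21 − 10.71 = 10.29. The private return per contributed unit (0.51) is below 1, so free-riding is indeed the best response regardless of what the others do.

10.29 thousand dollars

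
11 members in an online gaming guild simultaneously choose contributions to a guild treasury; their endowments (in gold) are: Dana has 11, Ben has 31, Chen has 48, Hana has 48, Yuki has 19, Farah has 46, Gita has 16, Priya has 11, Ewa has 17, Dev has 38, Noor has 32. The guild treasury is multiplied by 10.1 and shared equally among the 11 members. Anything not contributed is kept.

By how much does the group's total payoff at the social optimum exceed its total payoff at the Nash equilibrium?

2884.70 gold

The private return per contributed unit is 10.1/11 = 0.9182 < 1 for every player regardless of endowment, so the Nash equilibrium is zero contribution and the group total is Σ E_j = 11 + 31 + 48 + 48 + 19 + 46 + 16 + 11 + 17 + 38 + 32 = 317.
Each contributed unit returns 10.100 to the group, so the social optimum is full contribution by everyone: group total = 10.100 × 317 = 3201.70.
Efficiency loss = (10.100 − 1) × 317 = 2884.70.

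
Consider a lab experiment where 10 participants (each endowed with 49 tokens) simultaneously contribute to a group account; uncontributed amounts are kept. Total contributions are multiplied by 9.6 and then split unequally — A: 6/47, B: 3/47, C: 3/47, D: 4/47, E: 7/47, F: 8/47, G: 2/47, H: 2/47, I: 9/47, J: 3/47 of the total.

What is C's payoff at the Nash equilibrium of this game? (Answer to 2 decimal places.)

A player with share s gets back 9.6·s per unit contributed, so full contribution is dominant for anyone with s > 1/9.6 = 0.1042 and zero contribution is dominant for anyone below.
The shares above 0.1042 belong to A, E, F and I, contributing 49 each; the remaining 6 contribute 0. Total contributed: 196.
C keeps 49 and receives 9.6 × 196 × 3/47 = 120.10 from the group account, for a payoff of 169.10.

169.10 tokens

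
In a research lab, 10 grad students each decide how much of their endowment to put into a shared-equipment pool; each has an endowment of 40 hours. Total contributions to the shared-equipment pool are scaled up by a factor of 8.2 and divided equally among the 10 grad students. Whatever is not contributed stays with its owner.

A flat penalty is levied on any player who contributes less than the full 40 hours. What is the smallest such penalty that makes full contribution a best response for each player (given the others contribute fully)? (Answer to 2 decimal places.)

Given the others contribute fully, the best deviation is to contribute 0 (any partial contribution still incurs the fine and gives up units whose private return 0.8200 is below 1).
Deviating from 40 to 0 saves 40 hours but forfeits the deviator's share of the drop in the shared-equipment pool: 8.2/10 × 40 = 32.80.
So the deviation gain is 40 − 32.80 = 7.20, and the fine must be at least 7.20 hours to wipe it out.

7.20 hours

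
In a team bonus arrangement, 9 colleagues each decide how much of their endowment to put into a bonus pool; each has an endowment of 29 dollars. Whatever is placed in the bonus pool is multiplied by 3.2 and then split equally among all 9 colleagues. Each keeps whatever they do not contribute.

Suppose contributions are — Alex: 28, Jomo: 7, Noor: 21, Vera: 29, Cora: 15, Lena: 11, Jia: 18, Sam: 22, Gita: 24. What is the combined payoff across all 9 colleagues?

Total contributed: 28 + 7 + 21 + 29 + 15 + 11 + 18 + 22 + 24 = 175; total kept: 9 × 29 − 175 = 86.
The bonus pool pays out 3.2 × 175 = 560.00 in aggregate.
Group total = 86 + 560.00 = 646.00.

646.00 dollars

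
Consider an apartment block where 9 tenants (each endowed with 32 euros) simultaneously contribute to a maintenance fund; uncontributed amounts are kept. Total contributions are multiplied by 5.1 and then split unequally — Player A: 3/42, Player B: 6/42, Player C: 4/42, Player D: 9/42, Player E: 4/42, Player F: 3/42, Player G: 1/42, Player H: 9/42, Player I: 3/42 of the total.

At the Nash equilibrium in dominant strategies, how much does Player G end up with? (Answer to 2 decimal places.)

39.77 euros

A player with share s gets back 5.1·s per unit contributed, so full contribution is dominant for anyone with s > 1/5.1 = 0.1961 and zero contribution is dominant for anyone below.
The shares above 0.1961 belong to Player D and Player H, contributing 32 each; the remaining 7 contribute 0. Total contributed: 64.
Player G keeps 32 and receives 5.1 × 64 × 1/42 = 7.77 from the maintenance fund, for a payoff of 39.77.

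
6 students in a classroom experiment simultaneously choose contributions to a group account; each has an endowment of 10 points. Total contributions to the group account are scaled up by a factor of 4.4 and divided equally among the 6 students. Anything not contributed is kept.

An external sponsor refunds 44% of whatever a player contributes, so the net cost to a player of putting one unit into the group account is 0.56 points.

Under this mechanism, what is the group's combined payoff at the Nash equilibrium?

Under the mechanism each unit contributed yields (4.4/6) / 0.56 = 1.3095 back to its contributor per unit of net cost, which exceeds 1, making full contribution the dominant choice for everyone.
At the Nash equilibrium everyone contributes 10. Group total payoff = 6 × (10 × 0.44 + 4.4 × 10) = 290.40.

290.40 points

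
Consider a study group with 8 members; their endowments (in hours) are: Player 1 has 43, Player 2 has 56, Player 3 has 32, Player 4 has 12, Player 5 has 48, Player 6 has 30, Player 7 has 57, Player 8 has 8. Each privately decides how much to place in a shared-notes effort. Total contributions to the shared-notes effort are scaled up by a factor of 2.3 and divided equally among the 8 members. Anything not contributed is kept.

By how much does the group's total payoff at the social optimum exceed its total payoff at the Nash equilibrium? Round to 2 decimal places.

371.80 hours

The private return per contributed unit is 2.3/8 = 0.2875 < 1 for every player regardless of endowment, so the Nash equilibrium is zero contribution and the group total is Σ E_j = 43 + 56 + 32 + 12 + 48 + 30 + 57 + 8 = 286.
Each contributed unit returns 2.300 to the group, so the social optimum is full contribution by everyone: group total = 2.300 × 286 = 657.80.
Efficiency loss = (2.300 − 1) × 286 = 371.80.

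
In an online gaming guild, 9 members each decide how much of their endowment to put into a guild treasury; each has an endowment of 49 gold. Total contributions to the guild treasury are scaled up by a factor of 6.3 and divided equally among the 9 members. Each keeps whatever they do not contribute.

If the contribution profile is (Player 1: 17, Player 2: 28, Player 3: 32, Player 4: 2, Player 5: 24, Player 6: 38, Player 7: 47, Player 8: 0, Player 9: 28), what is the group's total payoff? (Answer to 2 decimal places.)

1585.80 gold

Total contributed: 17 + 28 + 32 + 2 + 24 + 38 + 47 + 0 + 28 = 216; total kept: 9 × 49 − 216 = 225.
The guild treasury pays out 6.3 × 216 = 1360.80 in aggregate.
Group total = 225 + 1360.80 = 1585.80.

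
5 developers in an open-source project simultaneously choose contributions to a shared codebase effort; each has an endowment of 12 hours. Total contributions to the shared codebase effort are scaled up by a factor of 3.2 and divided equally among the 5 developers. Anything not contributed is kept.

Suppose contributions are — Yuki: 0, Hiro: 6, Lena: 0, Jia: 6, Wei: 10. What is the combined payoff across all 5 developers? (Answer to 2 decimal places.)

108.40 hours

Total contributed: 0 + 6 + 0 + 6 + 10 = 22; total kept: 5 × 12 − 22 = 38.
The shared codebase effort pays out 3.2 × 22 = 70.40 in aggregate.
Group total = 38 + 70.40 = 108.40.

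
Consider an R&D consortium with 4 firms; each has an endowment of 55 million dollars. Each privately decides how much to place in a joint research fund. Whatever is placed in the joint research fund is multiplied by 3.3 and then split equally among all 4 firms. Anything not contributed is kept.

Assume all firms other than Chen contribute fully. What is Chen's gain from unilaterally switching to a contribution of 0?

Switching from a contribution of 55 to 0 lets Chen keep an extra 55 million dollars, but lowers the joint research fund by 55, which costs Chen their own share of that drop: 3.3/4 × 55 = 45.37.
Net gain = 55 − 45.37 = 9.63. The private return per contributed unit (0.8250) is below 1, so free-riding is indeed the best response regardless of what the others do.

9.63 million dollars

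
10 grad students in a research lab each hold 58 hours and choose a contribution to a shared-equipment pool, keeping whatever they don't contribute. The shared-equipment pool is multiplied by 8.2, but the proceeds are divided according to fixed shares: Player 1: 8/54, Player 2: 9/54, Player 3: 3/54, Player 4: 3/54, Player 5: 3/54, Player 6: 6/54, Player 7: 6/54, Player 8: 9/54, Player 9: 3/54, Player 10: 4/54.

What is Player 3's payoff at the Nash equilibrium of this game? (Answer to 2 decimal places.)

A player with share s gets back 8.2·s per unit contributed, so full contribution is dominant for anyone with s > 1/8.2 = 0.1220 and zero contribution is dominant for anyone below.
The shares above 0.1220 belong to Player 1, Player 2 and Player 8, contributing 58 each; the remaining 7 contribute 0. Total contributed: 174.
Player 3 keeps 58 and receives 8.2 × 174 × 3/54 = 79.27 from the shared-equipment pool, for a payoff of 137.27.

137.27 hours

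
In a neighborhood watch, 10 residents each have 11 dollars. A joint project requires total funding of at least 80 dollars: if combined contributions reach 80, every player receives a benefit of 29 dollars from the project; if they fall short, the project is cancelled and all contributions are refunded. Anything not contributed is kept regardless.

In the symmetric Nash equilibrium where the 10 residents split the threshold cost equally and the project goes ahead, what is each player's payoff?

32 dollars

Equal share of the threshold: 80/10 = 8.
At this profile no one gains by cutting their contribution: any cut drops the total below 80, the project is cancelled, contributions are refunded, and the deviator ends with 11, which is less than 11 − 8 + 29 = 32. Contributing more than 8 just wastes the excess. So contributing exactly 8 is a best response.
Each player's payoff: 11 − 8 + 29 = 32.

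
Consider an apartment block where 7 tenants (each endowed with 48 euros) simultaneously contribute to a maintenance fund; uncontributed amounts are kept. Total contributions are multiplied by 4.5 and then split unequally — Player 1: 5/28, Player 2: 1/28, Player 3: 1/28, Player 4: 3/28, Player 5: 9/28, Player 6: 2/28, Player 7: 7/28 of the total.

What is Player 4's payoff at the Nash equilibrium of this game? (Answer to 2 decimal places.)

94.29 euros

For player j, contributing a unit is worthwhile iff 4.5 × (j's share) ≥ 1, i.e. iff j's share is at least 0.2222.
The shares above 0.2222 belong to Player 5 and Player 7, contributing 48 each; the remaining 5 contribute 0. Total contributed: 96.
Player 4 keeps 48 and receives 4.5 × 96 × 3/28 = 46.29 from the maintenance fund, for a payoff of 94.29.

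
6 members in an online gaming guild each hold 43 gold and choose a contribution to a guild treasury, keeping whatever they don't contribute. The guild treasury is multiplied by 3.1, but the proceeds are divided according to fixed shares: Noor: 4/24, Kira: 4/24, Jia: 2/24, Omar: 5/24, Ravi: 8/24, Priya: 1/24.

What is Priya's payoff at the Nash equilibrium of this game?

48.55 gold

For player j, contributing a unit is worthwhile iff 3.1 × (j's share) ≥ 1, i.e. iff j's share is at least 0.3226.
Only Ravi (8/24) clears that bar, contributing 43; the remaining 5 contribute 0. Total contributed: 43.
Priya keeps 43 and receives 3.1 × 43 × 1/24 = 5.55 from the guild treasury, for a payoff of 48.55.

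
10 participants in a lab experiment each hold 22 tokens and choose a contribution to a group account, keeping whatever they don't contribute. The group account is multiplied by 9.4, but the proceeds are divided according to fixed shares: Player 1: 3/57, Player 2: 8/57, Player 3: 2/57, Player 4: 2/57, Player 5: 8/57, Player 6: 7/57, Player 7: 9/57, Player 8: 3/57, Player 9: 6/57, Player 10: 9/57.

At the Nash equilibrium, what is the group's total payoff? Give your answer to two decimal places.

1144.00 tokens

A player with share s gets back 9.4·s per unit contributed, so full contribution is dominant for anyone with s > 1/9.4 = 0.1064 and zero contribution is dominant for anyone below.
Player 2, Player 5, Player 6, Player 7 and Player 10 are above the threshold, contributing 22 each; the remaining 5 contribute 0. Total contributed: 110.
The group account pays out 9.4 × 110 = 1034.00 in total (split across the unequal shares, but the aggregate is all that matters for the group sum).
The 5 free-riders keep 22 each, adding 110. Group total = 110 + 1034.00 = 1144.00.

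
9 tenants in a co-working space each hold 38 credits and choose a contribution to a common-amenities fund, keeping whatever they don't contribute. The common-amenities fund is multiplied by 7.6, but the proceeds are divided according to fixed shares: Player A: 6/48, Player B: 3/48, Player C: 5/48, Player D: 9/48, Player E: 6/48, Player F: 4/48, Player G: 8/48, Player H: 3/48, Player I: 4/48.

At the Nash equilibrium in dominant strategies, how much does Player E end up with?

110.20 credits

A player with share s gets back 7.6·s per unit contributed, so full contribution is dominant for anyone with s > 1/7.6 = 0.1316 and zero contribution is dominant for anyone below.
Player D and Player G clear that bar, contributing 38 each; the remaining 7 contribute 0. Total contributed: 76.
Player E keeps 38 and receives 7.6 × 76 × 6/48 = 72.20 from the common-amenities fund, for a payoff of 110.20.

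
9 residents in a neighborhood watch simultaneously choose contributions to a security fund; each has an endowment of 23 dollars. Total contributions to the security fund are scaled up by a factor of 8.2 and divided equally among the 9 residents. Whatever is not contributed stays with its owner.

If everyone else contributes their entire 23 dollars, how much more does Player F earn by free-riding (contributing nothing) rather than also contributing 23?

Switching from a contribution of 23 to 0 lets Player F keep an extra 23 dollars, but lowers the security fund by 23, which costs Player F their own share of that drop: 8.2/9 × 23 = 20.96.
Net gain = 23 − 20.96 = 2.04. The private return per contributed unit (0.9111) is below 1, so free-riding is indeed the best response regardless of what the others do.

2.04 dollars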